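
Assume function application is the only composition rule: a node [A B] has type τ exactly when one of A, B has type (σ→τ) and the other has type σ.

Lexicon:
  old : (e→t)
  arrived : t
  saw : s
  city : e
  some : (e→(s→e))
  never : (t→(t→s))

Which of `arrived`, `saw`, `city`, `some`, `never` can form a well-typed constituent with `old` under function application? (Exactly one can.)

city

arrived : t — no; old wants e, and arrived wants nothing (atomic).
saw : s — no; old wants e, and saw wants nothing (atomic).
city — combines: old : (e→t) takes city : e as argument, giving t.
some : (e→(s→e)) — no; old wants e, and some wants e.
never : (t→(t→s)) — no; old wants e, and never wants t.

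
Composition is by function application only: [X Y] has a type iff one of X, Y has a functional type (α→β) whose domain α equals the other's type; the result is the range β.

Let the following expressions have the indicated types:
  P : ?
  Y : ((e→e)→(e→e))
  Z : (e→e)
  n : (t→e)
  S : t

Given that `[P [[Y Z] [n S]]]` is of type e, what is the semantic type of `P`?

(e→e)

[P [[Y Z] [n S]]] is required to be e. [[Y Z] [n S]] : e cannot yield e as functor, so P : (e→e).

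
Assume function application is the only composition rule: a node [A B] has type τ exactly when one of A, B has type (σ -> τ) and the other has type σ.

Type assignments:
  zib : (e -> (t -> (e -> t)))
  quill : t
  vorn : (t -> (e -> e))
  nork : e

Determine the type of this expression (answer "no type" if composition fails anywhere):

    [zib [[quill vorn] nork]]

[quill vorn]: vorn is (t -> (e -> e)), quill is t; result (e -> e).
[[quill vorn] nork]: [quill vorn] is (e -> e), nork is e; result e.
[zib [[quill vorn] nork]]: zib is (e -> (t -> (e -> t))), [[quill vorn] nork] is e; result (t -> (e -> t)).

(t -> (e -> t))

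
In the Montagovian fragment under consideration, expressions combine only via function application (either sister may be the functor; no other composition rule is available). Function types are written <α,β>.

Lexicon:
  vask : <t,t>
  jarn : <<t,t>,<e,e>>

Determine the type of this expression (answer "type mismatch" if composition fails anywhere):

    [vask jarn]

[vask jarn] — jarn of type <<t,t>,<e,e>> combines with vask of type <t,t>: type <e,e>.

<e,e>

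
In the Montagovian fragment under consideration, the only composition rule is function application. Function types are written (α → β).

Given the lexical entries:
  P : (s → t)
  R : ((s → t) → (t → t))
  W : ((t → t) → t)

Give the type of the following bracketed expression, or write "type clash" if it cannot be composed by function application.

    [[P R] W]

At [P R], R : ((s → t) → (t → t)) takes P : (s → t), giving (t → t).
At [[P R] W], W : ((t → t) → t) takes [P R] : (t → t), giving t.

t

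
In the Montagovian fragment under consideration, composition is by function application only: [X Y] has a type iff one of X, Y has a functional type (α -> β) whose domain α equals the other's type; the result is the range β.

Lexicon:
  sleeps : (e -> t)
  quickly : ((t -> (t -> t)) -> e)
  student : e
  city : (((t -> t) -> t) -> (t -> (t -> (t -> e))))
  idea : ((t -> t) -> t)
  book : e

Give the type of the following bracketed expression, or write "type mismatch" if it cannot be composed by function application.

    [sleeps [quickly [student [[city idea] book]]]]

[city idea]: functor city : (((t -> t) -> t) -> (t -> (t -> (t -> e)))), argument idea : ((t -> t) -> t); result (t -> (t -> (t -> e))).
[[city idea] book]: (t -> (t -> (t -> e))) and e cannot combine by function application — type clash.

type mismatch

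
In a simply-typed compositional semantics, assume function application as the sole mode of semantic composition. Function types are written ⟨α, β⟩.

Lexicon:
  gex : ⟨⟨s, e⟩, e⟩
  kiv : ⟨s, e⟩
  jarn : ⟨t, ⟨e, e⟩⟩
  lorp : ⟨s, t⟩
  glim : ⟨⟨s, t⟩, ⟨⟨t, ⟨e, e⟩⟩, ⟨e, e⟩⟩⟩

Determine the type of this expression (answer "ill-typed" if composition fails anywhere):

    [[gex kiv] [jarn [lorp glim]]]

e

[gex kiv]: ⟨⟨s, e⟩, e⟩ applied to ⟨s, e⟩ yields e.
[lorp glim]: ⟨⟨s, t⟩, ⟨⟨t, ⟨e, e⟩⟩, ⟨e, e⟩⟩⟩ applied to ⟨s, t⟩ yields ⟨⟨t, ⟨e, e⟩⟩, ⟨e, e⟩⟩.
[jarn [lorp glim]]: ⟨⟨t, ⟨e, e⟩⟩, ⟨e, e⟩⟩ applied to ⟨t, ⟨e, e⟩⟩ yields ⟨e, e⟩.
[[gex kiv] [jarn [lorp glim]]]: ⟨e, e⟩ applied to e yields e.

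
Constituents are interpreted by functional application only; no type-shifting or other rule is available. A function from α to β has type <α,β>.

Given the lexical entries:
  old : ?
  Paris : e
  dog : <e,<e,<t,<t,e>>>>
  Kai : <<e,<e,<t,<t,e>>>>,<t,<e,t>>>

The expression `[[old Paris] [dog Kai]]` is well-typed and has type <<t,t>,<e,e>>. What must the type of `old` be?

[[old Paris] [dog Kai]] is required to be <<t,t>,<e,e>>. [dog Kai] : <t,<e,t>> cannot yield <<t,t>,<e,e>> as functor, so [old Paris] : <<t,<e,t>>,<<t,t>,<e,e>>>.
[old Paris] is required to be <<t,<e,t>>,<<t,t>,<e,e>>>. Paris : e cannot yield <<t,<e,t>>,<<t,t>,<e,e>>> as functor, so old : <e,<<t,<e,t>>,<<t,t>,<e,e>>>>.

<e,<<t,<e,t>>,<<t,t>,<e,e>>>>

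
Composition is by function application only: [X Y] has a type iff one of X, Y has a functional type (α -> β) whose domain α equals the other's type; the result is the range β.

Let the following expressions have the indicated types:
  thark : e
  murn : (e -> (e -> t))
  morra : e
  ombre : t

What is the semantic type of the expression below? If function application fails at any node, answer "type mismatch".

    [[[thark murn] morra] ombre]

[thark murn]: (e -> (e -> t)) applied to e yields (e -> t).
[[thark murn] morra]: (e -> t) applied to e yields t.
At [[[thark murn] morra] ombre]: neither t nor t can take the other as argument; the node is ill-typed.

type mismatch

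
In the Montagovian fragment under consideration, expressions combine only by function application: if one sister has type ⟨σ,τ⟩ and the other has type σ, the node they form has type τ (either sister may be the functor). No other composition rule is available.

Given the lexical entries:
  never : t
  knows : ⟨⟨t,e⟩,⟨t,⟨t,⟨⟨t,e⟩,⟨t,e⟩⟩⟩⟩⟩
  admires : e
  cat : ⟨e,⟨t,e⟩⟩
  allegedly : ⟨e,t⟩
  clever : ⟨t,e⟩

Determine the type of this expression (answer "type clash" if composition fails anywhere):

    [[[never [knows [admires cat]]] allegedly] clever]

[admires cat]: cat is ⟨e,⟨t,e⟩⟩, admires is e; result ⟨t,e⟩.
[knows [admires cat]]: knows is ⟨⟨t,e⟩,⟨t,⟨t,⟨⟨t,e⟩,⟨t,e⟩⟩⟩⟩⟩, [admires cat] is ⟨t,e⟩; result ⟨t,⟨t,⟨⟨t,e⟩,⟨t,e⟩⟩⟩⟩.
[never [knows [admires cat]]]: [knows [admires cat]] is ⟨t,⟨t,⟨⟨t,e⟩,⟨t,e⟩⟩⟩⟩, never is t; result ⟨t,⟨⟨t,e⟩,⟨t,e⟩⟩⟩.
[[never [knows [admires cat]]] allegedly]: ⟨t,⟨⟨t,e⟩,⟨t,e⟩⟩⟩ and ⟨e,t⟩ cannot combine by function application — type clash.

type clash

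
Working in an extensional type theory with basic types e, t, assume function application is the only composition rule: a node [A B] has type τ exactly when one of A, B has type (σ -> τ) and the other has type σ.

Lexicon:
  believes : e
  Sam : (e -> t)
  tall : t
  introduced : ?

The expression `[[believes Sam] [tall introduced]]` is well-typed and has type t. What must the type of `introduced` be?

[[believes Sam] [tall introduced]] is required to be t. [believes Sam] : t cannot yield t as functor, so [tall introduced] : (t -> t).
[tall introduced] is required to be (t -> t). tall : t cannot yield (t -> t) as functor, so introduced : (t -> (t -> t)).

(t -> (t -> t))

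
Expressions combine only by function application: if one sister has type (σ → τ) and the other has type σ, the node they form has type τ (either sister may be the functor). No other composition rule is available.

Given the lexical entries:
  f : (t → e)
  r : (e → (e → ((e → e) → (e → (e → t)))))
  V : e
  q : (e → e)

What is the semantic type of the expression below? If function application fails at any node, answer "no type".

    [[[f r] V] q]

no type

[f r]: (t → e) and (e → (e → ((e → e) → (e → (e → t))))) cannot combine by function application — type clash.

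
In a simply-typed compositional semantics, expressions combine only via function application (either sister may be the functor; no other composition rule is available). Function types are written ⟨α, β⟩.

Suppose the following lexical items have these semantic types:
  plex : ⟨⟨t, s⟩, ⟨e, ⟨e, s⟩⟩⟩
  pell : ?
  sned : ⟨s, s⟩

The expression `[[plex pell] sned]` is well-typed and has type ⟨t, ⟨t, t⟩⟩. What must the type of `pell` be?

[[plex pell] sned] is required to be ⟨t, ⟨t, t⟩⟩. sned : ⟨s, s⟩ cannot yield ⟨t, ⟨t, t⟩⟩ as functor, so [plex pell] : ⟨⟨s, s⟩, ⟨t, ⟨t, t⟩⟩⟩.
[plex pell] is required to be ⟨⟨s, s⟩, ⟨t, ⟨t, t⟩⟩⟩. plex : ⟨⟨t, s⟩, ⟨e, ⟨e, s⟩⟩⟩ cannot yield ⟨⟨s, s⟩, ⟨t, ⟨t, t⟩⟩⟩ as functor, so pell : ⟨⟨⟨t, s⟩, ⟨e, ⟨e, s⟩⟩⟩, ⟨⟨s, s⟩, ⟨t, ⟨t, t⟩⟩⟩⟩.

⟨⟨⟨t, s⟩, ⟨e, ⟨e, s⟩⟩⟩, ⟨⟨s, s⟩, ⟨t, ⟨t, t⟩⟩⟩⟩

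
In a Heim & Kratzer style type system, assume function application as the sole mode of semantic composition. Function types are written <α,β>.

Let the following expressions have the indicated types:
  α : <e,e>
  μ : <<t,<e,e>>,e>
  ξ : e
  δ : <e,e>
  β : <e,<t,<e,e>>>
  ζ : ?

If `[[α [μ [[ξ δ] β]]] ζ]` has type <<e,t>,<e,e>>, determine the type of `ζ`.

<e,<<e,t>,<e,e>>>

[[α [μ [[ξ δ] β]]] ζ] is required to be <<e,t>,<e,e>>. [α [μ [[ξ δ] β]]] : e cannot yield <<e,t>,<e,e>> as functor, so ζ : <e,<<e,t>,<e,e>>>.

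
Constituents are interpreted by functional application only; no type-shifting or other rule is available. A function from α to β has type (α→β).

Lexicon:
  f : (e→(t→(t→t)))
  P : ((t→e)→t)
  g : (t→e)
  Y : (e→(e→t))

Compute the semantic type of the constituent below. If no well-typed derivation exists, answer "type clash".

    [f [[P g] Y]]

type clash

At [P g], P : ((t→e)→t) takes g : (t→e), giving t.
[[P g] Y]: t and (e→(e→t)) cannot combine by function application — type clash.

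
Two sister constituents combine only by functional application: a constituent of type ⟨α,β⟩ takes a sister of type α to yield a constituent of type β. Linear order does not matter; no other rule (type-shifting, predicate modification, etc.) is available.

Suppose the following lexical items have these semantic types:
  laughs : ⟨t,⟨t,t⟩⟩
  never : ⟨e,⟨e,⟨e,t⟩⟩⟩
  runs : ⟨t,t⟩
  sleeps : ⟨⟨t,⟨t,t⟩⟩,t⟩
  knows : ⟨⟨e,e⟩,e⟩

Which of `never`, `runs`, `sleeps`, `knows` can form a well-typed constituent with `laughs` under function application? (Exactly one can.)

never : ⟨e,⟨e,⟨e,t⟩⟩⟩ — no; laughs wants t, and never wants e.
runs : ⟨t,t⟩ — no; laughs wants t, and runs wants t.
sleeps — combines: sleeps : ⟨⟨t,⟨t,t⟩⟩,t⟩ takes laughs : ⟨t,⟨t,t⟩⟩ as argument, giving t.
knows : ⟨⟨e,e⟩,e⟩ — no; laughs wants t, and knows wants ⟨e,e⟩.

sleeps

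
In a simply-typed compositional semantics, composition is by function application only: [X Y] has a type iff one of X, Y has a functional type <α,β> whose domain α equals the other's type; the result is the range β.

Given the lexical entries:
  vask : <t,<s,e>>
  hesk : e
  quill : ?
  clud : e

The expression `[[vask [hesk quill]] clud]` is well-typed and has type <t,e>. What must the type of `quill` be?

[[vask [hesk quill]] clud] must have type <t,e>. The sister clud has type e; that is not a function onto <t,e>, so [vask [hesk quill]] must be the functor, of type <e,<t,e>>.
[vask [hesk quill]] must have type <e,<t,e>>. The sister vask has type <t,<s,e>>; that is not a function onto <e,<t,e>>, so [hesk quill] must be the functor, of type <<t,<s,e>>,<e,<t,e>>>.
[hesk quill] must have type <<t,<s,e>>,<e,<t,e>>>. The sister hesk has type e; that is not a function onto <<t,<s,e>>,<e,<t,e>>>, so quill must be the functor, of type <e,<<t,<s,e>>,<e,<t,e>>>>.

<e,<<t,<s,e>>,<e,<t,e>>>>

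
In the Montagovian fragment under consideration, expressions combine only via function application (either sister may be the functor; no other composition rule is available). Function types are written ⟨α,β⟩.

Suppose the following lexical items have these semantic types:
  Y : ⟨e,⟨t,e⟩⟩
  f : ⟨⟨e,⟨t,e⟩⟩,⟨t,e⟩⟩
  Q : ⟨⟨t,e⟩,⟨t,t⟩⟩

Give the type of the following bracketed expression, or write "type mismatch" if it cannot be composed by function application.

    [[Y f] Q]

[Y f] — f of type ⟨⟨e,⟨t,e⟩⟩,⟨t,e⟩⟩ combines with Y of type ⟨e,⟨t,e⟩⟩: type ⟨t,e⟩.
[[Y f] Q] — Q of type ⟨⟨t,e⟩,⟨t,t⟩⟩ combines with [Y f] of type ⟨t,e⟩: type ⟨t,t⟩.

⟨t,t⟩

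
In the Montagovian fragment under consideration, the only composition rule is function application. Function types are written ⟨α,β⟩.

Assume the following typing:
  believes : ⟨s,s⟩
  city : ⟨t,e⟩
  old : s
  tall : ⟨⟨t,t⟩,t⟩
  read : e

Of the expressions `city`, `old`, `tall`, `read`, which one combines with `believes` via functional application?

city : ⟨t,e⟩ — no; believes wants s, and city wants t.
old — combines: believes : ⟨s,s⟩ takes old : s as argument, giving s.
tall : ⟨⟨t,t⟩,t⟩ — no; believes wants s, and tall wants ⟨t,t⟩.
read : e — no; believes wants s, and read wants nothing (atomic).

old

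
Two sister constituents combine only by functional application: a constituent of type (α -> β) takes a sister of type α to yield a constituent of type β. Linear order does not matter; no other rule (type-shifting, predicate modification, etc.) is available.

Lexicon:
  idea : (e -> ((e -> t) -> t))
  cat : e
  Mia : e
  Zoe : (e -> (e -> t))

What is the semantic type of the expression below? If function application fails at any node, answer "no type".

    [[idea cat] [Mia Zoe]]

[idea cat]: functor idea : (e -> ((e -> t) -> t)), argument cat : e; result ((e -> t) -> t).
[Mia Zoe]: functor Zoe : (e -> (e -> t)), argument Mia : e; result (e -> t).
[[idea cat] [Mia Zoe]]: functor [idea cat] : ((e -> t) -> t), argument [Mia Zoe] : (e -> t); result t.

t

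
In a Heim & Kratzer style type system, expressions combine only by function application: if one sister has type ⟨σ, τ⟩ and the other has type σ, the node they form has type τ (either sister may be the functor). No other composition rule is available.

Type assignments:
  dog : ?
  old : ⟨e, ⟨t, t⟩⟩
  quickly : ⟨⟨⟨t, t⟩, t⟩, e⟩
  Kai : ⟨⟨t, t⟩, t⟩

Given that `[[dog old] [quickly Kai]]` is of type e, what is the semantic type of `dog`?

⟨⟨e, ⟨t, t⟩⟩, ⟨e, e⟩⟩

[[dog old] [quickly Kai]] must have type e. The sister [quickly Kai] has type e; that is not a function onto e, so [dog old] must be the functor, of type ⟨e, e⟩.
[dog old] must have type ⟨e, e⟩. The sister old has type ⟨e, ⟨t, t⟩⟩; that is not a function onto ⟨e, e⟩, so dog must be the functor, of type ⟨⟨e, ⟨t, t⟩⟩, ⟨e, e⟩⟩.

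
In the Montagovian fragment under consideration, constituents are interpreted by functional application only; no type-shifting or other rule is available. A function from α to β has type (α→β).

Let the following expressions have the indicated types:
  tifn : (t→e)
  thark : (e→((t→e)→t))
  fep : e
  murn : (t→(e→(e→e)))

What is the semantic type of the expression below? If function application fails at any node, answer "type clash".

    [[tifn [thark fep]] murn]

[thark fep]: (e→((t→e)→t)) applied to e yields ((t→e)→t).
[tifn [thark fep]]: ((t→e)→t) applied to (t→e) yields t.
[[tifn [thark fep]] murn]: (t→(e→(e→e))) applied to t yields (e→(e→e)).

(e→(e→e))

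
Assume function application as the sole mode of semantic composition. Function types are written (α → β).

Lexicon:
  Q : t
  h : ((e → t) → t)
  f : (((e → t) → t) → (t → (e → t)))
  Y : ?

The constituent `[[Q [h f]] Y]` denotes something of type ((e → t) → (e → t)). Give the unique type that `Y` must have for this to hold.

[[Q [h f]] Y] must have type ((e → t) → (e → t)). The sister [Q [h f]] has type (e → t); that is not a function onto ((e → t) → (e → t)), so Y must be the functor, of type ((e → t) → ((e → t) → (e → t))).

((e → t) → ((e → t) → (e → t)))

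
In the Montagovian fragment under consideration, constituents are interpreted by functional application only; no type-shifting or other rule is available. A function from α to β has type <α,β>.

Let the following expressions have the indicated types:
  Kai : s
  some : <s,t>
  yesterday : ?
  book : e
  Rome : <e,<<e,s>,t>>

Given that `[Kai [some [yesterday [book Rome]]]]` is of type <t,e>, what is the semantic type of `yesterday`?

<<<e,s>,t>,<<s,t>,<s,<t,e>>>>

[Kai [some [yesterday [book Rome]]]] is required to be <t,e>. Kai : s cannot yield <t,e> as functor, so [some [yesterday [book Rome]]] : <s,<t,e>>.
[some [yesterday [book Rome]]] is required to be <s,<t,e>>. some : <s,t> cannot yield <s,<t,e>> as functor, so [yesterday [book Rome]] : <<s,t>,<s,<t,e>>>.
[yesterday [book Rome]] is required to be <<s,t>,<s,<t,e>>>. [book Rome] : <<e,s>,t> cannot yield <<s,t>,<s,<t,e>>> as functor, so yesterday : <<<e,s>,t>,<<s,t>,<s,<t,e>>>>.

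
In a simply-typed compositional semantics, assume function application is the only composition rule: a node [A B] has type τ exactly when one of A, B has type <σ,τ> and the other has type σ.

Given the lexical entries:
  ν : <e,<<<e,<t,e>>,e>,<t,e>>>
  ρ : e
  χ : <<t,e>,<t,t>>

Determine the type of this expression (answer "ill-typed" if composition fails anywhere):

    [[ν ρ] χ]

[ν ρ]: functor ν : <e,<<<e,<t,e>>,e>,<t,e>>>, argument ρ : e; result <<<e,<t,e>>,e>,<t,e>>.
At [[ν ρ] χ]: neither <<<e,<t,e>>,e>,<t,e>> nor <<t,e>,<t,t>> can take the other as argument; the node is ill-typed.

ill-typed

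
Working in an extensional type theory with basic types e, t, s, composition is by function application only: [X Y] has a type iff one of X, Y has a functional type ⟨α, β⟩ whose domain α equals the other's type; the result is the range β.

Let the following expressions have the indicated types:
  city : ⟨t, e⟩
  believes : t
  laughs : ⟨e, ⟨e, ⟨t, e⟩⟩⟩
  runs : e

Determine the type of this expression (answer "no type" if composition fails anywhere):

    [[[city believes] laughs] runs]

[city believes]: city is ⟨t, e⟩, believes is t; result e.
[[city believes] laughs]: laughs is ⟨e, ⟨e, ⟨t, e⟩⟩⟩, [city believes] is e; result ⟨e, ⟨t, e⟩⟩.
[[[city believes] laughs] runs]: [[city believes] laughs] is ⟨e, ⟨t, e⟩⟩, runs is e; result ⟨t, e⟩.

⟨t, e⟩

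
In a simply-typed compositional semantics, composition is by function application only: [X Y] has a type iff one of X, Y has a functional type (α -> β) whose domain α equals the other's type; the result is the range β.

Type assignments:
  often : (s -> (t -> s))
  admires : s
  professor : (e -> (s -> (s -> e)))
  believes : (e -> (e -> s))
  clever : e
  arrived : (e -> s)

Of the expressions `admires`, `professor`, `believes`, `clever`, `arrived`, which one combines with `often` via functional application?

admires

admires — combines: often : (s -> (t -> s)) takes admires : s as argument, giving (t -> s).
professor : (e -> (s -> (s -> e))) — neither side's domain matches the other.
believes : (e -> (e -> s)) — neither side's domain matches the other.
clever : e — neither side's domain matches the other.
arrived : (e -> s) — neither side's domain matches the other.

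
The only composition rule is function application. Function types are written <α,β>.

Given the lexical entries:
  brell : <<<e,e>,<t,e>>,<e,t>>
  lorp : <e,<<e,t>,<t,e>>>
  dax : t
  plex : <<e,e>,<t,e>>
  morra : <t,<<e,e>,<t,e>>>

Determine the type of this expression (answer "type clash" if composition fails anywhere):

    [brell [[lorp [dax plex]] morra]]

[dax plex]: t with <<e,e>,<t,e>> — neither is a function whose domain matches the other; composition fails here.

type clash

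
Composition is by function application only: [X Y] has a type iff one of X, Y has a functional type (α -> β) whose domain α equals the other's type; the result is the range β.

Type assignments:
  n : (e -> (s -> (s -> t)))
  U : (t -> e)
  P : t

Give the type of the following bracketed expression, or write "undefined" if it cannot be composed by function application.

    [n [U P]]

(s -> (s -> t))

[U P]: functor U : (t -> e), argument P : t; result e.
[n [U P]]: functor n : (e -> (s -> (s -> t))), argument [U P] : e; result (s -> (s -> t)).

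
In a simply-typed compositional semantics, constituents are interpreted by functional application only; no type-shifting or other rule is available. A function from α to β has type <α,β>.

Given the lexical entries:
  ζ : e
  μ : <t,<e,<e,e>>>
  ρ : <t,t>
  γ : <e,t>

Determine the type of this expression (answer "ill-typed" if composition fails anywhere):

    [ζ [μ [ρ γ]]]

ill-typed

At [ρ γ]: neither <t,t> nor <e,t> can take the other as argument; the node is ill-typed.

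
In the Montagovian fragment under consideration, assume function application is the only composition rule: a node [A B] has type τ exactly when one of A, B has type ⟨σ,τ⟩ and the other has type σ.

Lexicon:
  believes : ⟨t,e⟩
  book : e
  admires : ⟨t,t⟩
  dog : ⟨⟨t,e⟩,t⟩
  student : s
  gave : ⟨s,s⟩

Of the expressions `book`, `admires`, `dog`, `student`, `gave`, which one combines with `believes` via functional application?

book : e — does not combine with believes.
admires : ⟨t,t⟩ — does not combine with believes.
dog — combines: dog : ⟨⟨t,e⟩,t⟩ takes believes : ⟨t,e⟩ as argument, giving t.
student : s — does not combine with believes.
gave : ⟨s,s⟩ — does not combine with believes.

dog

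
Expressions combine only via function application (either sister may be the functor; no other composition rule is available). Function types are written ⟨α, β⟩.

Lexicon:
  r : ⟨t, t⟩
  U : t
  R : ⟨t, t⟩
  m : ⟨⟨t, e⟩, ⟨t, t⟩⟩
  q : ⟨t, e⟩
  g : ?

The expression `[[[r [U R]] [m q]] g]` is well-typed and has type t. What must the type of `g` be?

⟨t, t⟩

For [[[r [U R]] [m q]] g] to have type t with [[r [U R]] [m q]] of type t, g must be the function: g : ⟨t, t⟩.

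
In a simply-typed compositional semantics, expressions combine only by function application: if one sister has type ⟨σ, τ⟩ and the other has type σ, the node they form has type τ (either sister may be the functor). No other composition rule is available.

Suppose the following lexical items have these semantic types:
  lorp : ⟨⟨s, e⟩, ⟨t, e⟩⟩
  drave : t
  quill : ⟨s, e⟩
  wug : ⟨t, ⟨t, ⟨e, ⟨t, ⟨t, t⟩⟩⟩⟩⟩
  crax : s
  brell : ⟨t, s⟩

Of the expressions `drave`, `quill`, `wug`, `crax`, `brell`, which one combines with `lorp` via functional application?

drave : t — does not combine with lorp.
quill — combines: lorp : ⟨⟨s, e⟩, ⟨t, e⟩⟩ takes quill : ⟨s, e⟩ as argument, giving ⟨t, e⟩.
wug : ⟨t, ⟨t, ⟨e, ⟨t, ⟨t, t⟩⟩⟩⟩⟩ — does not combine with lorp.
crax : s — does not combine with lorp.
brell : ⟨t, s⟩ — does not combine with lorp.

quill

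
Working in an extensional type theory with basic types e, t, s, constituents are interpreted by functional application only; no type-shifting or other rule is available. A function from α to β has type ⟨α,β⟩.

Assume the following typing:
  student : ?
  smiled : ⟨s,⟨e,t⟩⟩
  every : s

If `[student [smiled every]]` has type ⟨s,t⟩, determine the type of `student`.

[student [smiled every]] must have type ⟨s,t⟩. The sister [smiled every] has type ⟨e,t⟩; that is not a function onto ⟨s,t⟩, so student must be the functor, of type ⟨⟨e,t⟩,⟨s,t⟩⟩.

⟨⟨e,t⟩,⟨s,t⟩⟩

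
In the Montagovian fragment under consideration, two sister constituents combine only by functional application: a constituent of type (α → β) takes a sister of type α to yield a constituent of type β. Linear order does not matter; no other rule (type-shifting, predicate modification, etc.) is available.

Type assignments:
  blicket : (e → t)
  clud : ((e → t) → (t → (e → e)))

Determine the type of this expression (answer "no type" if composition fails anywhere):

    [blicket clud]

[blicket clud]: ((e → t) → (t → (e → e))) applied to (e → t) yields (t → (e → e)).

(t → (e → e))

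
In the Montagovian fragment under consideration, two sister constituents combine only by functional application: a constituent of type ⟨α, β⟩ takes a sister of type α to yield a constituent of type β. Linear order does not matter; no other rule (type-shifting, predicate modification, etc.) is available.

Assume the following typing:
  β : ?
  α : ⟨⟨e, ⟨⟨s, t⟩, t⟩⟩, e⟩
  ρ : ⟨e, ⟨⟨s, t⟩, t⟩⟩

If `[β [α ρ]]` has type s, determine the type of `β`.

⟨e, s⟩

[β [α ρ]] is required to be s. [α ρ] : e cannot yield s as functor, so β : ⟨e, s⟩.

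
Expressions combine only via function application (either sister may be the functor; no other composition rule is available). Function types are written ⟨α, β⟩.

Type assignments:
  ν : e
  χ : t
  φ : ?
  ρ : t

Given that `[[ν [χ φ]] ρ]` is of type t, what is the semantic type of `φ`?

[[ν [χ φ]] ρ] must have type t. The sister ρ has type t; that is not a function onto t, so [ν [χ φ]] must be the functor, of type ⟨t, t⟩.
[ν [χ φ]] must have type ⟨t, t⟩. The sister ν has type e; that is not a function onto ⟨t, t⟩, so [χ φ] must be the functor, of type ⟨e, ⟨t, t⟩⟩.
[χ φ] must have type ⟨e, ⟨t, t⟩⟩. The sister χ has type t; that is not a function onto ⟨e, ⟨t, t⟩⟩, so φ must be the functor, of type ⟨t, ⟨e, ⟨t, t⟩⟩⟩.

⟨t, ⟨e, ⟨t, t⟩⟩⟩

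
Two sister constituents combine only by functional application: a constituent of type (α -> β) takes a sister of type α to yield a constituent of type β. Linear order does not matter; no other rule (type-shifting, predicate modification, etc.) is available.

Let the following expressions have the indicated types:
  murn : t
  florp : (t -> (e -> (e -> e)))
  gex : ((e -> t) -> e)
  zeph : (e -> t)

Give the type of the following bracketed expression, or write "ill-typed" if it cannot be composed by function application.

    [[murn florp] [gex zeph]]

At [murn florp], florp : (t -> (e -> (e -> e))) takes murn : t, giving (e -> (e -> e)).
At [gex zeph], gex : ((e -> t) -> e) takes zeph : (e -> t), giving e.
At [[murn florp] [gex zeph]], [murn florp] : (e -> (e -> e)) takes [gex zeph] : e, giving (e -> e).

(e -> e)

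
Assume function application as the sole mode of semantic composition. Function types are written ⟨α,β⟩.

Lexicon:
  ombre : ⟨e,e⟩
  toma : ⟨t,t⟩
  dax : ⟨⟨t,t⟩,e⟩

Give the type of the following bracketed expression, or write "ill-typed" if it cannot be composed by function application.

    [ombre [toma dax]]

e

At [toma dax], dax : ⟨⟨t,t⟩,e⟩ takes toma : ⟨t,t⟩, giving e.
At [ombre [toma dax]], ombre : ⟨e,e⟩ takes [toma dax] : e, giving e.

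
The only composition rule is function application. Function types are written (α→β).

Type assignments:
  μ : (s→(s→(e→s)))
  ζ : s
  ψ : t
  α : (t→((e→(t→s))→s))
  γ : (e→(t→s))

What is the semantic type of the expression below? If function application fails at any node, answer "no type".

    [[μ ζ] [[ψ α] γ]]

(e→s)

[μ ζ]: μ is (s→(s→(e→s))), ζ is s; result (s→(e→s)).
[ψ α]: α is (t→((e→(t→s))→s)), ψ is t; result ((e→(t→s))→s).
[[ψ α] γ]: [ψ α] is ((e→(t→s))→s), γ is (e→(t→s)); result s.
[[μ ζ] [[ψ α] γ]]: [μ ζ] is (s→(e→s)), [[ψ α] γ] is s; result (e→s).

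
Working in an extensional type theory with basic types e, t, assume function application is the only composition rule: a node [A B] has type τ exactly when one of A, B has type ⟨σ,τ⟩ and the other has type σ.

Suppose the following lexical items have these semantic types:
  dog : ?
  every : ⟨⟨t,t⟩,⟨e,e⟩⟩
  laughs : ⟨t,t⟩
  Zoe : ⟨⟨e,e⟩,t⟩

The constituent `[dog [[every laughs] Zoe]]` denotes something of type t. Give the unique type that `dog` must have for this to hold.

⟨t,t⟩

[dog [[every laughs] Zoe]] must have type t. The sister [[every laughs] Zoe] has type t; that is not a function onto t, so dog must be the functor, of type ⟨t,t⟩.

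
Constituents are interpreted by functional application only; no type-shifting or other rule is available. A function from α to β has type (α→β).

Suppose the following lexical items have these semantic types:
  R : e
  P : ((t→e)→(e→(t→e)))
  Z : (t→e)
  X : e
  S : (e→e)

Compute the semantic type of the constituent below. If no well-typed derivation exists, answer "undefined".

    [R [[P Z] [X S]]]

undefined

[P Z]: ((t→e)→(e→(t→e))) applied to (t→e) yields (e→(t→e)).
[X S]: (e→e) applied to e yields e.
[[P Z] [X S]]: (e→(t→e)) applied to e yields (t→e).
[R [[P Z] [X S]]]: e and (t→e) cannot combine by function application — type clash.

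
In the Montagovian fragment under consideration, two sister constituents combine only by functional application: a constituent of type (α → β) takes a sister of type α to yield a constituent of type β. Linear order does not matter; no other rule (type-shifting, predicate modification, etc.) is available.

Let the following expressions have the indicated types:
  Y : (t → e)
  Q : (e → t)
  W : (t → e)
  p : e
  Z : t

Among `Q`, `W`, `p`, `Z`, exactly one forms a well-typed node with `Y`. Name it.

Q : (e → t) — does not combine with Y.
W : (t → e) — does not combine with Y.
p : e — does not combine with Y.
Z — combines: Y : (t → e) takes Z : t as argument, giving e.

Z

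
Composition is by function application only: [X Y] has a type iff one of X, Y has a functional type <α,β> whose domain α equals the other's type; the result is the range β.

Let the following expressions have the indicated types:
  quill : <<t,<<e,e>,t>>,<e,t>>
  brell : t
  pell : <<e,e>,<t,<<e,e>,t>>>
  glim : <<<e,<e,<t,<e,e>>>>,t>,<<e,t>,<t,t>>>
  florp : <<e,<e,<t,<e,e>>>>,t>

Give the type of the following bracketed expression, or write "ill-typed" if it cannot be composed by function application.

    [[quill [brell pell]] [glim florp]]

ill-typed

[brell pell]: t and <<e,e>,<t,<<e,e>,t>>> cannot combine by function application — type clash.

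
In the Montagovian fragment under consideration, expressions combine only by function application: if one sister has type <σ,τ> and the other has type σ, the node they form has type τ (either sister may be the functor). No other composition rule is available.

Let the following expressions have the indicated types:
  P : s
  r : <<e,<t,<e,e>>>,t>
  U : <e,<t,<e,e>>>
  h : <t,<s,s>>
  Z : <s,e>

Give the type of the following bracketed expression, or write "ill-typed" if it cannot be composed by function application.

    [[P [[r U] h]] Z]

e

[r U]: r is <<e,<t,<e,e>>>,t>, U is <e,<t,<e,e>>>; result t.
[[r U] h]: h is <t,<s,s>>, [r U] is t; result <s,s>.
[P [[r U] h]]: [[r U] h] is <s,s>, P is s; result s.
[[P [[r U] h]] Z]: Z is <s,e>, [P [[r U] h]] is s; result e.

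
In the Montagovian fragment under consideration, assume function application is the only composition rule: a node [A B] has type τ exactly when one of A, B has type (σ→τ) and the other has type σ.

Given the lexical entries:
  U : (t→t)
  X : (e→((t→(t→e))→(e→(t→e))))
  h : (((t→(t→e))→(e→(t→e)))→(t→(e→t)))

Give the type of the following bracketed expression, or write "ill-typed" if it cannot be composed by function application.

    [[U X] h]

ill-typed

At [U X]: neither (t→t) nor (e→((t→(t→e))→(e→(t→e)))) can take the other as argument; the node is ill-typed.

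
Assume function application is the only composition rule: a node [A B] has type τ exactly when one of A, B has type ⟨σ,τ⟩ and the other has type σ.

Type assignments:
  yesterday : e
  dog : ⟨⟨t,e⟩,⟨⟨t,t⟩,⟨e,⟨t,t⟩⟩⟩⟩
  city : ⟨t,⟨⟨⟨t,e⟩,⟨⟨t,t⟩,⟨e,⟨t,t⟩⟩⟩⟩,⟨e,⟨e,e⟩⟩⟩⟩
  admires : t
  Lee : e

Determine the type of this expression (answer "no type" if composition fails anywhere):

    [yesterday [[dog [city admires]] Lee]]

At [city admires], city : ⟨t,⟨⟨⟨t,e⟩,⟨⟨t,t⟩,⟨e,⟨t,t⟩⟩⟩⟩,⟨e,⟨e,e⟩⟩⟩⟩ takes admires : t, giving ⟨⟨⟨t,e⟩,⟨⟨t,t⟩,⟨e,⟨t,t⟩⟩⟩⟩,⟨e,⟨e,e⟩⟩⟩.
At [dog [city admires]], [city admires] : ⟨⟨⟨t,e⟩,⟨⟨t,t⟩,⟨e,⟨t,t⟩⟩⟩⟩,⟨e,⟨e,e⟩⟩⟩ takes dog : ⟨⟨t,e⟩,⟨⟨t,t⟩,⟨e,⟨t,t⟩⟩⟩⟩, giving ⟨e,⟨e,e⟩⟩.
At [[dog [city admires]] Lee], [dog [city admires]] : ⟨e,⟨e,e⟩⟩ takes Lee : e, giving ⟨e,e⟩.
At [yesterday [[dog [city admires]] Lee]], [[dog [city admires]] Lee] : ⟨e,e⟩ takes yesterday : e, giving e.

e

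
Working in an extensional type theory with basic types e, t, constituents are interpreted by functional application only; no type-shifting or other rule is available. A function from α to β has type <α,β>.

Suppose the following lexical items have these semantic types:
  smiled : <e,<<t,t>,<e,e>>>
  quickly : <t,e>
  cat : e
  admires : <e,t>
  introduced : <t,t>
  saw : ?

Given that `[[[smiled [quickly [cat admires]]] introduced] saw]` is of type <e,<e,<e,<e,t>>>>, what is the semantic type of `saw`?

<<e,e>,<e,<e,<e,<e,t>>>>>

At [[[smiled [quickly [cat admires]]] introduced] saw] (required: <e,<e,<e,<e,t>>>>): [[smiled [quickly [cat admires]]] introduced] is <e,e>, which is not a function with range <e,<e,<e,<e,t>>>>; hence saw is the functor — type <<e,e>,<e,<e,<e,<e,t>>>>>.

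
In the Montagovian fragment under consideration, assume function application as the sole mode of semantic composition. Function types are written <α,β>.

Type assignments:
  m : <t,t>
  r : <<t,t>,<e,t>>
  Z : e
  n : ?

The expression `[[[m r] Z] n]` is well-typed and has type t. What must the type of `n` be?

<t,t>

[[[m r] Z] n] is required to be t. [[m r] Z] : t cannot yield t as functor, so n : <t,t>.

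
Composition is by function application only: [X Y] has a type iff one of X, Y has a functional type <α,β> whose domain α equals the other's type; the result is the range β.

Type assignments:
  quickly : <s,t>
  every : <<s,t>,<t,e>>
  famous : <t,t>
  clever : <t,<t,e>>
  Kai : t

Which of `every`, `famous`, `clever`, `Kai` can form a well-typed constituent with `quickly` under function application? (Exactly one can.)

every — combines: every : <<s,t>,<t,e>> takes quickly : <s,t> as argument, giving <t,e>.
famous : <t,t> — no; quickly wants s, and famous wants t.
clever : <t,<t,e>> — no; quickly wants s, and clever wants t.
Kai : t — no; quickly wants s, and Kai wants nothing (atomic).

every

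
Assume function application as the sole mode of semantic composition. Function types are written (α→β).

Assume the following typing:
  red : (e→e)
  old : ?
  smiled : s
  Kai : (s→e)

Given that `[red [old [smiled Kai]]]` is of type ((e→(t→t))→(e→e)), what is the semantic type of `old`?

(e→((e→e)→((e→(t→t))→(e→e))))

At [red [old [smiled Kai]]] (required: ((e→(t→t))→(e→e))): red is (e→e), which is not a function with range ((e→(t→t))→(e→e)); hence [old [smiled Kai]] is the functor — type ((e→e)→((e→(t→t))→(e→e))).
At [old [smiled Kai]] (required: ((e→e)→((e→(t→t))→(e→e)))): [smiled Kai] is e, which is not a function with range ((e→e)→((e→(t→t))→(e→e))); hence old is the functor — type (e→((e→e)→((e→(t→t))→(e→e)))).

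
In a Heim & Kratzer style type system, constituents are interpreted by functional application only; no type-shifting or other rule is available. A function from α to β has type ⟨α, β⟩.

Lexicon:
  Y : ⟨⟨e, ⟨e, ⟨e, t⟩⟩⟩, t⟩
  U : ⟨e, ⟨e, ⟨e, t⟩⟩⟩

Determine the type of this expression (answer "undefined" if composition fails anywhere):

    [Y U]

[Y U]: ⟨⟨e, ⟨e, ⟨e, t⟩⟩⟩, t⟩ applied to ⟨e, ⟨e, ⟨e, t⟩⟩⟩ yields t.

t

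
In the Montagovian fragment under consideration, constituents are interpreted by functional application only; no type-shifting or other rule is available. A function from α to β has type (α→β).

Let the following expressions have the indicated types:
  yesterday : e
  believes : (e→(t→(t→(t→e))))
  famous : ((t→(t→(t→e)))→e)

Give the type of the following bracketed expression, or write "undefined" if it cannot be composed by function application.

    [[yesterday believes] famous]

e

[yesterday believes]: functor believes : (e→(t→(t→(t→e)))), argument yesterday : e; result (t→(t→(t→e))).
[[yesterday believes] famous]: functor famous : ((t→(t→(t→e)))→e), argument [yesterday believes] : (t→(t→(t→e))); result e.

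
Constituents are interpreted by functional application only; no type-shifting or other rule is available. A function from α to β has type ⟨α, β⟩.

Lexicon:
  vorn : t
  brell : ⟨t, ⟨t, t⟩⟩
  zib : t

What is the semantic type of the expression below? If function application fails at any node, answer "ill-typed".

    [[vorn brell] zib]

t

[vorn brell]: brell is ⟨t, ⟨t, t⟩⟩, vorn is t; result ⟨t, t⟩.
[[vorn brell] zib]: [vorn brell] is ⟨t, t⟩, zib is t; result t.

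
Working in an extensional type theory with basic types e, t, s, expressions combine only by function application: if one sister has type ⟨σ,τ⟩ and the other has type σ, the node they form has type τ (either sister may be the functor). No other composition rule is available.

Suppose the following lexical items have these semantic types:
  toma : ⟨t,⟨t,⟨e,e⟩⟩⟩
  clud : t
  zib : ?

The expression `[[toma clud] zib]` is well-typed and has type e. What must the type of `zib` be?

[[toma clud] zib] is required to be e. [toma clud] : ⟨t,⟨e,e⟩⟩ cannot yield e as functor, so zib : ⟨⟨t,⟨e,e⟩⟩,e⟩.

⟨⟨t,⟨e,e⟩⟩,e⟩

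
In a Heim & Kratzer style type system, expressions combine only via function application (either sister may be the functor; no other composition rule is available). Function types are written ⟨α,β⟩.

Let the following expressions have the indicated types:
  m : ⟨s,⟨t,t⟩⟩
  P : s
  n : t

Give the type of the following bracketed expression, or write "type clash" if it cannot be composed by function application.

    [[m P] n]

[m P]: functor m : ⟨s,⟨t,t⟩⟩, argument P : s; result ⟨t,t⟩.
[[m P] n]: functor [m P] : ⟨t,t⟩, argument n : t; result t.

t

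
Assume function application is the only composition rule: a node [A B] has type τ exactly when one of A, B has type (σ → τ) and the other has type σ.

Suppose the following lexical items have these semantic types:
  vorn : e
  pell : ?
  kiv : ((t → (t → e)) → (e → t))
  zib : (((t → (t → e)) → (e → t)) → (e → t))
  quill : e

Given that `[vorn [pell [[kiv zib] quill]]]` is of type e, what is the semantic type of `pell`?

(t → (e → e))

[vorn [pell [[kiv zib] quill]]] must have type e. The sister vorn has type e; that is not a function onto e, so [pell [[kiv zib] quill]] must be the functor, of type (e → e).
[pell [[kiv zib] quill]] must have type (e → e). The sister [[kiv zib] quill] has type t; that is not a function onto (e → e), so pell must be the functor, of type (t → (e → e)).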